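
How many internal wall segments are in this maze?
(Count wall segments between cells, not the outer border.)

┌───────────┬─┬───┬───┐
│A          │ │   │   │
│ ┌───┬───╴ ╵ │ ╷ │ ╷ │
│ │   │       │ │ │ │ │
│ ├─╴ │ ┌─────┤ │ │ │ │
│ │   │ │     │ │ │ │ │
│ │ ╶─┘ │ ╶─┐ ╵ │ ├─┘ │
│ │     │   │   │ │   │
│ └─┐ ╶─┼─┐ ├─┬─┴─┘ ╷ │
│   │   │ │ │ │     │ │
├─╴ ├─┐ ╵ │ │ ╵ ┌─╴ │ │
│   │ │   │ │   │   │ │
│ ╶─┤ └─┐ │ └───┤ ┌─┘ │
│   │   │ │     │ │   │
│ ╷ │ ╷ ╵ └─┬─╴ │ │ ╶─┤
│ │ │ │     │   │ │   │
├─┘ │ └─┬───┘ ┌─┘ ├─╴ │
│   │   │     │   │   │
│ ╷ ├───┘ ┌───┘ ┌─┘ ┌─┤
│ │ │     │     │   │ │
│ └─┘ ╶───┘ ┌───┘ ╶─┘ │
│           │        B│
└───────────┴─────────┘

Counting internal wall segments:
Total internal walls: 100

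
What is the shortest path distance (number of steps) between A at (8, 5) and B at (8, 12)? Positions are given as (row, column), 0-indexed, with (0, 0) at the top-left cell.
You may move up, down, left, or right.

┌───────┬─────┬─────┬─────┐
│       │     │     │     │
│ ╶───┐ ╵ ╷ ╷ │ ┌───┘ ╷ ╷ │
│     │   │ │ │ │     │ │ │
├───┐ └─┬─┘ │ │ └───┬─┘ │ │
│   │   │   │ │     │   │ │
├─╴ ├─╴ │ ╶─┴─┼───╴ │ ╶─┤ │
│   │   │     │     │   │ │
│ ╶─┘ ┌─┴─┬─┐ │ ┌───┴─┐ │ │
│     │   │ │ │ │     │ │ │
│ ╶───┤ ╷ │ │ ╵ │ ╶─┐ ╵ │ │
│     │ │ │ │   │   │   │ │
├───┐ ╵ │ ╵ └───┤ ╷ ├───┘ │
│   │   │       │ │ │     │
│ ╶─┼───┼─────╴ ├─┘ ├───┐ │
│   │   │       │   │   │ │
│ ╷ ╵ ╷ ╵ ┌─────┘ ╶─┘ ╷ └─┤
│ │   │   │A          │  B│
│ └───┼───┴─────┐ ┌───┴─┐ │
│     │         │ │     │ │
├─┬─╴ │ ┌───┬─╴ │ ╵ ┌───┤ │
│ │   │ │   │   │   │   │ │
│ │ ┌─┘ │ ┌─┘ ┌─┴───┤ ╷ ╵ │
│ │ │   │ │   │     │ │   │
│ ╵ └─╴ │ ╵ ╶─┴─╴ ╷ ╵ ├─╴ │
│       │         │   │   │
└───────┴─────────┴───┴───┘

Finding path from (8, 5) to (8, 12):
Path: (8,5) → (8,6) → (8,7) → (8,8) → (8,9) → (8,10) → (7,10) → (7,11) → (8,11) → (8,12)
Distance: 9 steps

Solution:

┌───────┬─────┬─────┬─────┐
│       │     │     │     │
│ ╶───┐ ╵ ╷ ╷ │ ┌───┘ ╷ ╷ │
│     │   │ │ │ │     │ │ │
├───┐ └─┬─┘ │ │ └───┬─┘ │ │
│   │   │   │ │     │   │ │
├─╴ ├─╴ │ ╶─┴─┼───╴ │ ╶─┤ │
│   │   │     │     │   │ │
│ ╶─┘ ┌─┴─┬─┐ │ ┌───┴─┐ │ │
│     │   │ │ │ │     │ │ │
│ ╶───┤ ╷ │ │ ╵ │ ╶─┐ ╵ │ │
│     │ │ │ │   │   │   │ │
├───┐ ╵ │ ╵ └───┤ ╷ ├───┘ │
│   │   │       │ │ │     │
│ ╶─┼───┼─────╴ ├─┘ ├───┐ │
│   │   │       │   │↱ ↓│ │
│ ╷ ╵ ╷ ╵ ┌─────┘ ╶─┘ ╷ └─┤
│ │   │   │A → → → → ↑│↳ B│
│ └───┼───┴─────┐ ┌───┴─┐ │
│     │         │ │     │ │
├─┬─╴ │ ┌───┬─╴ │ ╵ ┌───┤ │
│ │   │ │   │   │   │   │ │
│ │ ┌─┘ │ ┌─┘ ┌─┴───┤ ╷ ╵ │
│ │ │   │ │   │     │ │   │
│ ╵ └─╴ │ ╵ ╶─┴─╴ ╷ ╵ ├─╴ │
│       │         │   │   │
└───────┴─────────┴───┴───┘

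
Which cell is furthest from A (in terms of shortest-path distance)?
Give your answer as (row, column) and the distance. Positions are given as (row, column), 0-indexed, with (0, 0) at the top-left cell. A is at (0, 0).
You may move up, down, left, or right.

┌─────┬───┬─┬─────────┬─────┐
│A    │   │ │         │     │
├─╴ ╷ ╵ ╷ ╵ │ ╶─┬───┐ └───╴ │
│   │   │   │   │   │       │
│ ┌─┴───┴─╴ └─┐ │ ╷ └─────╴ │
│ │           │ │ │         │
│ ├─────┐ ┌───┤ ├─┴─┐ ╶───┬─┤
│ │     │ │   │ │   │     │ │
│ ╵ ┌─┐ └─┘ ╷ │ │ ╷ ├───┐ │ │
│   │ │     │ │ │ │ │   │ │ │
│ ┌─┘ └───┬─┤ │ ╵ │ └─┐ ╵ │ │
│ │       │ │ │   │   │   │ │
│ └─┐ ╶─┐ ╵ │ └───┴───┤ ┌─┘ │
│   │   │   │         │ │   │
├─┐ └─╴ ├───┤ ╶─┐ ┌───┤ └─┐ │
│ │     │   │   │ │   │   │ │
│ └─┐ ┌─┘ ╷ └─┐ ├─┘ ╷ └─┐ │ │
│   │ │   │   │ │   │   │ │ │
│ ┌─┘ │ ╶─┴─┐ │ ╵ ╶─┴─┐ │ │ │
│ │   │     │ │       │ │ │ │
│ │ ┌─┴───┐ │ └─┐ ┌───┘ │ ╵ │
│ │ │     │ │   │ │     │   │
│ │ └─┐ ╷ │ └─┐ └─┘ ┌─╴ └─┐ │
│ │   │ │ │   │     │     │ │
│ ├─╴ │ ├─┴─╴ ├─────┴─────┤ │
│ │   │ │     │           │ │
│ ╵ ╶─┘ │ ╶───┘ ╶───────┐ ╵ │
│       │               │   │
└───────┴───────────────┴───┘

Computing BFS distances from A to all cells:
Furthest cell: (5, 10)
Distance: 107 steps

Path from A to the furthest cell:

┌─────┬───┬─┬─────────┬─────┐
│A ↓  │   │ │↓ ← ← ← ↰│     │
├─╴ ╷ ╵ ╷ ╵ │ ╶─┬───┐ └───╴ │
│↓ ↲│   │   │↳ ↓│   │↑ ← ← ↰│
│ ┌─┴───┴─╴ └─┐ │ ╷ └─────╴ │
│↓│           │↓│ │  ↱ → → ↑│
│ ├─────┐ ┌───┤ ├─┴─┐ ╶───┬─┤
│↓│↱ → ↓│ │↱ ↓│↓│↱ ↓│↑ ← ↰│ │
│ ╵ ┌─┐ └─┘ ╷ │ │ ╷ ├───┐ │ │
│↳ ↑│ │↳ → ↑│↓│↓│↑│↓│   │↑│ │
│ ┌─┘ └───┬─┤ │ ╵ │ └─┐ ╵ │ │
│ │       │ │↓│↳ ↑│↳ B│↱ ↑│ │
│ └─┐ ╶─┐ ╵ │ └───┴───┤ ┌─┘ │
│   │   │   │↓        │↑│   │
├─┐ └─╴ ├───┤ ╶─┐ ┌───┤ └─┐ │
│ │     │↓ ↰│↳ ↓│ │↱ ↓│↑ ↰│ │
│ └─┐ ┌─┘ ╷ └─┐ ├─┘ ╷ └─┐ │ │
│   │ │↓ ↲│↑ ↰│↓│↱ ↑│↳ ↓│↑│ │
│ ┌─┘ │ ╶─┴─┐ │ ╵ ╶─┴─┐ │ │ │
│ │   │↳ → ↓│↑│↳ ↑    │↓│↑│ │
│ │ ┌─┴───┐ │ └─┐ ┌───┘ │ ╵ │
│ │ │     │↓│↑ ↰│ │↓ ← ↲│↑ ↰│
│ │ └─┐ ╷ │ └─┐ └─┘ ┌─╴ └─┐ │
│ │   │ │ │↳ ↓│↑ ← ↲│     │↑│
│ ├─╴ │ ├─┴─╴ ├─────┴─────┤ │
│ │   │ │↓ ← ↲│↱ → → → → ↓│↑│
│ ╵ ╶─┘ │ ╶───┘ ╶───────┐ ╵ │
│       │↳ → → ↑        │↳ ↑│
└───────┴───────────────┴───┘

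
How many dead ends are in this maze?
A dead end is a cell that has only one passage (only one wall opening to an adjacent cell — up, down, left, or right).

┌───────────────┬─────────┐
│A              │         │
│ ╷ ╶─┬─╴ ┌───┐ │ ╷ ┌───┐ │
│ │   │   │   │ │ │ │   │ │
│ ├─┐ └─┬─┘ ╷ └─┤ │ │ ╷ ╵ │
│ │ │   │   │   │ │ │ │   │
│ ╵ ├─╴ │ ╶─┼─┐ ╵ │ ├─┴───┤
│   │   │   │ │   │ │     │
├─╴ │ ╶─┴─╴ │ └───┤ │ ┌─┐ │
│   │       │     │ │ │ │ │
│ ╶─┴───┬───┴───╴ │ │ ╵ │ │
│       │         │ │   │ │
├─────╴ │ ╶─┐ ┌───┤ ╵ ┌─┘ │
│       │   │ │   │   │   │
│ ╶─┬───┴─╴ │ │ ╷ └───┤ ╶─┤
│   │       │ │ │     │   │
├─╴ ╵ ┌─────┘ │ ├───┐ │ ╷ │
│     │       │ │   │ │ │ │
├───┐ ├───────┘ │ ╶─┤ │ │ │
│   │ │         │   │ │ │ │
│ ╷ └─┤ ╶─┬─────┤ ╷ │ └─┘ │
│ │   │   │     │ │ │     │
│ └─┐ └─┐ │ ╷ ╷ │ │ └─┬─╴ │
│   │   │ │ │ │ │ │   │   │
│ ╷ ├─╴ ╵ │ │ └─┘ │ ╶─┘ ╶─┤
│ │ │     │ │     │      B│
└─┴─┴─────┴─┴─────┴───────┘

Checking each cell for number of passages:

Dead ends found at positions:
  (1, 3)
  (1, 7)
  (2, 1)
  (2, 10)
  (3, 6)
  (4, 11)
  (8, 0)
  (8, 3)
  (8, 9)
  (9, 2)
  (9, 11)
  (11, 7)
  (11, 10)
  (12, 0)
  (12, 1)
  (12, 2)
  (12, 5)
  (12, 12)
Total dead ends: 18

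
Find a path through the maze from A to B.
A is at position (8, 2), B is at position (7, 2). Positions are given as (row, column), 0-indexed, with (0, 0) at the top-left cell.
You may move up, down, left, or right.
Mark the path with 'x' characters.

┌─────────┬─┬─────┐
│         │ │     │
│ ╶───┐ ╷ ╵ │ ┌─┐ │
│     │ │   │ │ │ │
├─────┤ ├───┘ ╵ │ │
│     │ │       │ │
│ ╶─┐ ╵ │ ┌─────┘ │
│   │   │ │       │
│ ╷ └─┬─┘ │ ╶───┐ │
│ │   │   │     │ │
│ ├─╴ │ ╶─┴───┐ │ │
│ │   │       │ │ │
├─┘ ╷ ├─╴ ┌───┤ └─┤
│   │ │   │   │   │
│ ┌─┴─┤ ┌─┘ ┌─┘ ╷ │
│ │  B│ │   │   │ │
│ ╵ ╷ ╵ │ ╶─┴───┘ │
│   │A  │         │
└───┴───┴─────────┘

Finding the shortest path from (8, 2) to (7, 2):
Path length: 1 steps
Directions: up

Solution:

┌─────────┬─┬─────┐
│         │ │     │
│ ╶───┐ ╷ ╵ │ ┌─┐ │
│     │ │   │ │ │ │
├─────┤ ├───┘ ╵ │ │
│     │ │       │ │
│ ╶─┐ ╵ │ ┌─────┘ │
│   │   │ │       │
│ ╷ └─┬─┘ │ ╶───┐ │
│ │   │   │     │ │
│ ├─╴ │ ╶─┴───┐ │ │
│ │   │       │ │ │
├─┘ ╷ ├─╴ ┌───┤ └─┤
│   │ │   │   │   │
│ ┌─┴─┤ ┌─┘ ┌─┘ ╷ │
│ │  B│ │   │   │ │
│ ╵ ╷ ╵ │ ╶─┴───┘ │
│   │A  │         │
└───┴───┴─────────┘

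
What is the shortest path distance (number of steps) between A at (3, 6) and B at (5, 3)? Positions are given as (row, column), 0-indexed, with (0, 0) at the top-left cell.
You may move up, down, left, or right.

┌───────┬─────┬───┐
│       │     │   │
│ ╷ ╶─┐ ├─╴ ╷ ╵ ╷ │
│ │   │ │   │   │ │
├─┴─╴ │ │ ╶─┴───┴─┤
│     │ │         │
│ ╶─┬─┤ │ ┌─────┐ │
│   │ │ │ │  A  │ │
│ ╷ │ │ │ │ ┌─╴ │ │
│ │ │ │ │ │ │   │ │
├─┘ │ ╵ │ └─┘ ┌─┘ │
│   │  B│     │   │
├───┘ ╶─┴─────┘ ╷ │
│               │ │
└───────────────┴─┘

Finding path from (3, 6) to (5, 3):
Path: (3,6) → (3,7) → (4,7) → (4,6) → (5,6) → (5,5) → (5,4) → (4,4) → (3,4) → (2,4) → (2,5) → (2,6) → (2,7) → (2,8) → (3,8) → (4,8) → (5,8) → (5,7) → (6,7) → (6,6) → (6,5) → (6,4) → (6,3) → (6,2) → (5,2) → (5,3)
Distance: 25 steps

Solution:

┌───────┬─────┬───┐
│       │     │   │
│ ╷ ╶─┐ ├─╴ ╷ ╵ ╷ │
│ │   │ │   │   │ │
├─┴─╴ │ │ ╶─┴───┴─┤
│     │ │↱ → → → ↓│
│ ╶─┬─┤ │ ┌─────┐ │
│   │ │ │↑│  A ↓│↓│
│ ╷ │ │ │ │ ┌─╴ │ │
│ │ │ │ │↑│ │↓ ↲│↓│
├─┘ │ ╵ │ └─┘ ┌─┘ │
│   │↱ B│↑ ← ↲│↓ ↲│
├───┘ ╶─┴─────┘ ╷ │
│    ↑ ← ← ← ← ↲│ │
└───────────────┴─┘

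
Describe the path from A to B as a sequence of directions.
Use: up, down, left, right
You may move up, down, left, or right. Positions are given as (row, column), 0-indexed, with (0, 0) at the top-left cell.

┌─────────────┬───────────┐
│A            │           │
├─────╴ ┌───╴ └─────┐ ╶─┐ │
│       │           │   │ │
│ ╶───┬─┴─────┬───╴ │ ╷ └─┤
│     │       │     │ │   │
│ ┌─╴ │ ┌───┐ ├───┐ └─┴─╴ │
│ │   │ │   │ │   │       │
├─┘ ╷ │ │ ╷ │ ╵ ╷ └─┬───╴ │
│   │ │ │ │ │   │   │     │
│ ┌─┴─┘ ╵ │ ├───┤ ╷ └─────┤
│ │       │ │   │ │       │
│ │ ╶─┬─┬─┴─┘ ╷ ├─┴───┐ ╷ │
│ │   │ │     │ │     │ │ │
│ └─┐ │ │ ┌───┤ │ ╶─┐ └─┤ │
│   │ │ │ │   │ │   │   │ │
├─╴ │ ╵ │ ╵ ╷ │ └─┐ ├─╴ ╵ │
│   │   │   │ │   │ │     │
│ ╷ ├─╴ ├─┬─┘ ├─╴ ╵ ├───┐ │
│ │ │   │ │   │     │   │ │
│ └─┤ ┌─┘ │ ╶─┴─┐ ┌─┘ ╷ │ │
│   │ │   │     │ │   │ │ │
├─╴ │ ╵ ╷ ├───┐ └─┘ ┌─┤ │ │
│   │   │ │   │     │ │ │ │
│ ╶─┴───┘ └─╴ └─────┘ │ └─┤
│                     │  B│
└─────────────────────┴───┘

Finding the path and converting it to directions:
Path through cells: (0,0) → (0,1) → (0,2) → (0,3) → (1,3) → (1,2) → (1,1) → (1,0) → (2,0) → (2,1) → (2,2) → (3,2) → (3,1) → (4,1) → (4,0) → (5,0) → (6,0) → (7,0) → (7,1) → (8,1) → (8,0) → (9,0) → (10,0) → (10,1) → (11,1) → (11,0) → (12,0) → (12,1) → (12,2) → (12,3) → (12,4) → (11,4) → (10,4) → (10,3) → (11,3) → (11,2) → (10,2) → (9,2) → (9,3) → (8,3) → (8,2) → (7,2) → (6,2) → (6,1) → (5,1) → (5,2) → (5,3) → (4,3) → (3,3) → (2,3) → (2,4) → (2,5) → (2,6) → (3,6) → (4,6) → (4,7) → (3,7) → (3,8) → (4,8) → (4,9) → (5,9) → (5,10) → (5,11) → (5,12) → (6,12) → (7,12) → (8,12) → (8,11) → (7,11) → (7,10) → (6,10) → (6,9) → (6,8) → (7,8) → (7,9) → (8,9) → (9,9) → (9,8) → (8,8) → (8,7) → (7,7) → (6,7) → (5,7) → (5,6) → (6,6) → (6,5) → (6,4) → (7,4) → (8,4) → (8,5) → (7,5) → (7,6) → (8,6) → (9,6) → (9,5) → (10,5) → (10,6) → (10,7) → (11,7) → (11,8) → (11,9) → (10,9) → (10,10) → (9,10) → (9,11) → (10,11) → (11,11) → (12,11) → (12,12)
Directions: right, right, right, down, left, left, left, down, right, right, down, left, down, left, down, down, down, right, down, left, down, down, right, down, left, down, right, right, right, right, up, up, left, down, left, up, up, right, up, left, up, up, left, up, right, right, up, up, up, right, right, right, down, down, right, up, right, down, right, down, right, right, right, down, down, down, left, up, left, up, left, left, down, right, down, down, left, up, left, up, up, up, left, down, left, left, down, down, right, up, right, down, down, left, down, right, right, down, right, right, up, right, up, right, down, down, down, right

Solution:

┌─────────────┬───────────┐
│A → → ↓      │           │
├─────╴ ┌───╴ └─────┐ ╶─┐ │
│↓ ← ← ↲│           │   │ │
│ ╶───┬─┴─────┬───╴ │ ╷ └─┤
│↳ → ↓│↱ → → ↓│     │ │   │
│ ┌─╴ │ ┌───┐ ├───┐ └─┴─╴ │
│ │↓ ↲│↑│   │↓│↱ ↓│       │
├─┘ ╷ │ │ ╷ │ ╵ ╷ └─┬───╴ │
│↓ ↲│ │↑│ │ │↳ ↑│↳ ↓│     │
│ ┌─┴─┘ ╵ │ ├───┤ ╷ └─────┤
│↓│↱ → ↑  │ │↓ ↰│ │↳ → → ↓│
│ │ ╶─┬─┬─┴─┘ ╷ ├─┴───┐ ╷ │
│↓│↑ ↰│ │↓ ← ↲│↑│↓ ← ↰│ │↓│
│ └─┐ │ │ ┌───┤ │ ╶─┐ └─┤ │
│↳ ↓│↑│ │↓│↱ ↓│↑│↳ ↓│↑ ↰│↓│
├─╴ │ ╵ │ ╵ ╷ │ └─┐ ├─╴ ╵ │
│↓ ↲│↑ ↰│↳ ↑│↓│↑ ↰│↓│  ↑ ↲│
│ ╷ ├─╴ ├─┬─┘ ├─╴ ╵ ├───┐ │
│↓│ │↱ ↑│ │↓ ↲│  ↑ ↲│↱ ↓│ │
│ └─┤ ┌─┘ │ ╶─┴─┐ ┌─┘ ╷ │ │
│↳ ↓│↑│↓ ↰│↳ → ↓│ │↱ ↑│↓│ │
├─╴ │ ╵ ╷ ├───┐ └─┘ ┌─┤ │ │
│↓ ↲│↑ ↲│↑│   │↳ → ↑│ │↓│ │
│ ╶─┴───┘ └─╴ └─────┘ │ └─┤
│↳ → → → ↑            │↳ B│
└─────────────────────┴───┘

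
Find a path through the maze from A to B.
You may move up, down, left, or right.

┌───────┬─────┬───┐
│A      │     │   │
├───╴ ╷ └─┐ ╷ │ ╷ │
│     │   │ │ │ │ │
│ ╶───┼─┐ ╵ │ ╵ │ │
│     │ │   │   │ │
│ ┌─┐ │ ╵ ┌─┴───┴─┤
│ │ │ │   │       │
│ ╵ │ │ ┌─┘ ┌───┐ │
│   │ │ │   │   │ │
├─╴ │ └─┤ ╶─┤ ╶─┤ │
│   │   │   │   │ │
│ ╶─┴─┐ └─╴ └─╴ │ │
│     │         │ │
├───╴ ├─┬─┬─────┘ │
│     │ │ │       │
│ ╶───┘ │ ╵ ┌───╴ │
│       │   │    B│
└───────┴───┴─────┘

Finding the shortest path through the maze:
Path length: 28 steps
Directions: right → right → down → left → left → down → right → right → down → down → down → right → down → right → right → up → left → up → right → up → right → right → right → down → down → down → down → down

Solution:

┌───────┬─────┬───┐
│A → ↓  │     │   │
├───╴ ╷ └─┐ ╷ │ ╷ │
│↓ ← ↲│   │ │ │ │ │
│ ╶───┼─┐ ╵ │ ╵ │ │
│↳ → ↓│ │   │   │ │
│ ┌─┐ │ ╵ ┌─┴───┴─┤
│ │ │↓│   │↱ → → ↓│
│ ╵ │ │ ┌─┘ ┌───┐ │
│   │↓│ │↱ ↑│   │↓│
├─╴ │ └─┤ ╶─┤ ╶─┤ │
│   │↳ ↓│↑ ↰│   │↓│
│ ╶─┴─┐ └─╴ └─╴ │ │
│     │↳ → ↑    │↓│
├───╴ ├─┬─┬─────┘ │
│     │ │ │      ↓│
│ ╶───┘ │ ╵ ┌───╴ │
│       │   │    B│
└───────┴───┴─────┘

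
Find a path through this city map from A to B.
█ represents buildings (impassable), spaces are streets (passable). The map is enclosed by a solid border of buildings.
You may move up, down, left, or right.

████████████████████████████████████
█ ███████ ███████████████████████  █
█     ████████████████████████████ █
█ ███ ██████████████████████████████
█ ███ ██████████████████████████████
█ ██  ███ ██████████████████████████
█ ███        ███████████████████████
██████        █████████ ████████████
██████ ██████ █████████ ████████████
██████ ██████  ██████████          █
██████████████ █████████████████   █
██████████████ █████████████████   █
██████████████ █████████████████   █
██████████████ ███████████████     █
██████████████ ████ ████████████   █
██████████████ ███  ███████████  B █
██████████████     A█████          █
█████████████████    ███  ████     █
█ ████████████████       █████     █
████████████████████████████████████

Finding the shortest path from A to B:
Movement: cardinal only
Path length: 19 steps
Directions: down → down → right → right → right → right → right → up → right → up → right → right → right → right → right → right → up → right → right

Solution:

████████████████████████████████████
█ ███████ ███████████████████████  █
█     ████████████████████████████ █
█ ███ ██████████████████████████████
█ ███ ██████████████████████████████
█ ██  ███ ██████████████████████████
█ ███        ███████████████████████
██████        █████████ ████████████
██████ ██████ █████████ ████████████
██████ ██████  ██████████          █
██████████████ █████████████████   █
██████████████ █████████████████   █
██████████████ █████████████████   █
██████████████ ███████████████     █
██████████████ ████ ████████████   █
██████████████ ███  ███████████↱→B █
██████████████     A█████↱→→→→→↑   █
█████████████████  ↓ ███↱↑████     █
█ ████████████████ ↳→→→→↑█████     █
████████████████████████████████████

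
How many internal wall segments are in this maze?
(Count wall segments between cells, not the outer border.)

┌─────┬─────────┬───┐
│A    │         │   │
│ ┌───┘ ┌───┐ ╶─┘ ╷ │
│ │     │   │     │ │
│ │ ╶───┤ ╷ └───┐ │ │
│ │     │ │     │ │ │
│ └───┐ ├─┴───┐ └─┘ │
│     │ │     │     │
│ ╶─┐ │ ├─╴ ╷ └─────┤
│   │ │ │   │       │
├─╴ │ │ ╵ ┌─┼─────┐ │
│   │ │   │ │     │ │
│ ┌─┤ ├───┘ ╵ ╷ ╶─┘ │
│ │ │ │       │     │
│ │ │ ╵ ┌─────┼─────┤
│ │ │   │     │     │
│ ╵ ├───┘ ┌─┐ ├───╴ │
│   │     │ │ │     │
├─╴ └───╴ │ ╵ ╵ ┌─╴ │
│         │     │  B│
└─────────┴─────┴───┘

Counting internal wall segments:
Total internal walls: 81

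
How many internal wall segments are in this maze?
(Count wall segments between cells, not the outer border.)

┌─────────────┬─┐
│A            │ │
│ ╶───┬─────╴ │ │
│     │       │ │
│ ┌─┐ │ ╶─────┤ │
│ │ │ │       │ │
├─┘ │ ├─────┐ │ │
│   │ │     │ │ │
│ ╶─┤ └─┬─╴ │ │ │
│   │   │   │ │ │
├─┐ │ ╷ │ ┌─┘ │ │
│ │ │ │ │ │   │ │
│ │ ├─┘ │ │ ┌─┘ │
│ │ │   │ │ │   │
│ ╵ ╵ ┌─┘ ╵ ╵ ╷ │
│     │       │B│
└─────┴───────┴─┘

Counting internal wall segments:
Total internal walls: 49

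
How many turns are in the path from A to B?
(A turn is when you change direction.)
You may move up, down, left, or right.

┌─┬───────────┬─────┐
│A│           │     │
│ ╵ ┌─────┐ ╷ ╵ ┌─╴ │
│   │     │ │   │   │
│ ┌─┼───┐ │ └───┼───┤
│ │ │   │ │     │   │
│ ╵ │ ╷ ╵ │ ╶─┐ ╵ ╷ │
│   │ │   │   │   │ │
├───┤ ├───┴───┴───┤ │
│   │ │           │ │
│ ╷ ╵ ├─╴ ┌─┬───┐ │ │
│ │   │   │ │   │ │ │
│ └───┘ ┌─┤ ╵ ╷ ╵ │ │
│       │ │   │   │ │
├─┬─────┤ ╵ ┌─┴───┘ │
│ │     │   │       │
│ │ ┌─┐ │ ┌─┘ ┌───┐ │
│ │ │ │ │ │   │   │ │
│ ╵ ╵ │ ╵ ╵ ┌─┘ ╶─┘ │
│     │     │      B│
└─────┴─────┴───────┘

Directions: down, right, up, right, right, right, right, down, down, right, right, down, right, up, right, down, down, down, down, down, down, down
Number of turns: 10

Solution:

┌─┬───────────┬─────┐
│A│↱ → → → ↓  │     │
│ ╵ ┌─────┐ ╷ ╵ ┌─╴ │
│↳ ↑│     │↓│   │   │
│ ┌─┼───┐ │ └───┼───┤
│ │ │   │ │↳ → ↓│↱ ↓│
│ ╵ │ ╷ ╵ │ ╶─┐ ╵ ╷ │
│   │ │   │   │↳ ↑│↓│
├───┤ ├───┴───┴───┤ │
│   │ │           │↓│
│ ╷ ╵ ├─╴ ┌─┬───┐ │ │
│ │   │   │ │   │ │↓│
│ └───┘ ┌─┤ ╵ ╷ ╵ │ │
│       │ │   │   │↓│
├─┬─────┤ ╵ ┌─┴───┘ │
│ │     │   │      ↓│
│ │ ┌─┐ │ ┌─┘ ┌───┐ │
│ │ │ │ │ │   │   │↓│
│ ╵ ╵ │ ╵ ╵ ┌─┘ ╶─┘ │
│     │     │      B│
└─────┴─────┴───────┘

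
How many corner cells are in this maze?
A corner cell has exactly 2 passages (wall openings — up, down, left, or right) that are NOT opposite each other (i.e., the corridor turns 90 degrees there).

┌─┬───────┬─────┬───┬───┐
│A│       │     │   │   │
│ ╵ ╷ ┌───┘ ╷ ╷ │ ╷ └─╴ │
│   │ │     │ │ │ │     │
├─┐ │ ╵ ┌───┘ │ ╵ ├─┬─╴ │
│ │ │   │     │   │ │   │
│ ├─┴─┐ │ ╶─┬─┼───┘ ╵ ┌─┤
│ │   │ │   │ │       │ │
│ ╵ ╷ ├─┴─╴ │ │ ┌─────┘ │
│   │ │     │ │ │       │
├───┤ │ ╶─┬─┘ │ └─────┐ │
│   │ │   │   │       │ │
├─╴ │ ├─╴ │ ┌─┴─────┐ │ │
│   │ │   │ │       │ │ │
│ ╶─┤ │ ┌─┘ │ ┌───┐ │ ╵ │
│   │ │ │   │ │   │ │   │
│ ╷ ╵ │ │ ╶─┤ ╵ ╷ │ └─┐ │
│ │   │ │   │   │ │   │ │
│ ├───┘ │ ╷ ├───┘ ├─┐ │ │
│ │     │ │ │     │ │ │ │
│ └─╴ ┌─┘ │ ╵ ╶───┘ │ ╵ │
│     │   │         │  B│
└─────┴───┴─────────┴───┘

Counting corner cells (2 non-opposite passages):
Total corners: 63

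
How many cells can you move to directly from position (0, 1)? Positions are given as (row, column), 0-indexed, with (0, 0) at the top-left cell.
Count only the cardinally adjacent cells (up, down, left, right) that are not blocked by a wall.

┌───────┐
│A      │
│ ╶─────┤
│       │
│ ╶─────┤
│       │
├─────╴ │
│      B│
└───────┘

Checking passable neighbors of (0, 1):
Neighbors: (0, 0), (0, 2)
Count: 2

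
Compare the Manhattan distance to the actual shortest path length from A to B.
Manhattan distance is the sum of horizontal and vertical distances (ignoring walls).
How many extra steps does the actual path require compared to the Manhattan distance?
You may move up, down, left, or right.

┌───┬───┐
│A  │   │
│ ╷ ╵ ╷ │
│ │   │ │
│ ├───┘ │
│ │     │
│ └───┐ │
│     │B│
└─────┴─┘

Manhattan distance: |3 - 0| + |3 - 0| = 6
Actual path length: 8
Extra steps: 8 - 6 = 2

Solution:

┌───┬───┐
│A ↓│↱ ↓│
│ ╷ ╵ ╷ │
│ │↳ ↑│↓│
│ ├───┘ │
│ │    ↓│
│ └───┐ │
│     │B│
└─────┴─┘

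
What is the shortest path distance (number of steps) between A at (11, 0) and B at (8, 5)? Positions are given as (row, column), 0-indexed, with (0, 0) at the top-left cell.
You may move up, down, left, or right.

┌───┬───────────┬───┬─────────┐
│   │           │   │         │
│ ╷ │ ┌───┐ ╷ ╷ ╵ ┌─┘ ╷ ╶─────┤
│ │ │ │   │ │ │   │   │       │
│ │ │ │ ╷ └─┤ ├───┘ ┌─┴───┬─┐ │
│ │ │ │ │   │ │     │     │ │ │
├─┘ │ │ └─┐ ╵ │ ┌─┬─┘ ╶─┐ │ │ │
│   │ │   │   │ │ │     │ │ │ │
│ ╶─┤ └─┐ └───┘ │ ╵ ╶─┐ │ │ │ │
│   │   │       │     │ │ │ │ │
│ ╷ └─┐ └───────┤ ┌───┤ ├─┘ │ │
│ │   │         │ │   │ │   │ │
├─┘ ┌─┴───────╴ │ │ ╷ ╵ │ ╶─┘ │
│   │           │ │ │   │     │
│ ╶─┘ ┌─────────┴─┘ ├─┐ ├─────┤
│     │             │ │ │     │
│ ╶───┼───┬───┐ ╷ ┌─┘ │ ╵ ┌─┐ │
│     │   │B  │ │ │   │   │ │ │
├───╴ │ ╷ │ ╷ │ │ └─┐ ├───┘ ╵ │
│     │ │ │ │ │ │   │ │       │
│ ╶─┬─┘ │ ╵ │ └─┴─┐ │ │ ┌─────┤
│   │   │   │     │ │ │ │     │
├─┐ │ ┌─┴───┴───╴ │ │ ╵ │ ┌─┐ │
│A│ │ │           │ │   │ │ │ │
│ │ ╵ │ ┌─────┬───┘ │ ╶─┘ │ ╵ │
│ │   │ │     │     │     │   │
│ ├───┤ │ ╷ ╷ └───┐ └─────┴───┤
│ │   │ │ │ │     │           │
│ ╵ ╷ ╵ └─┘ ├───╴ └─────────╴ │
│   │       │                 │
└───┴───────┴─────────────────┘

Finding path from (11, 0) to (8, 5):
Path: (11,0) → (12,0) → (13,0) → (14,0) → (14,1) → (13,1) → (13,2) → (14,2) → (14,3) → (13,3) → (12,3) → (11,3) → (11,4) → (11,5) → (11,6) → (11,7) → (11,8) → (10,8) → (10,7) → (10,6) → (9,6) → (8,6) → (8,5)
Distance: 22 steps

Solution:

┌───┬───────────┬───┬─────────┐
│   │           │   │         │
│ ╷ │ ┌───┐ ╷ ╷ ╵ ┌─┘ ╷ ╶─────┤
│ │ │ │   │ │ │   │   │       │
│ │ │ │ ╷ └─┤ ├───┘ ┌─┴───┬─┐ │
│ │ │ │ │   │ │     │     │ │ │
├─┘ │ │ └─┐ ╵ │ ┌─┬─┘ ╶─┐ │ │ │
│   │ │   │   │ │ │     │ │ │ │
│ ╶─┤ └─┐ └───┘ │ ╵ ╶─┐ │ │ │ │
│   │   │       │     │ │ │ │ │
│ ╷ └─┐ └───────┤ ┌───┤ ├─┘ │ │
│ │   │         │ │   │ │   │ │
├─┘ ┌─┴───────╴ │ │ ╷ ╵ │ ╶─┘ │
│   │           │ │ │   │     │
│ ╶─┘ ┌─────────┴─┘ ├─┐ ├─────┤
│     │             │ │ │     │
│ ╶───┼───┬───┐ ╷ ┌─┘ │ ╵ ┌─┐ │
│     │   │B ↰│ │ │   │   │ │ │
├───╴ │ ╷ │ ╷ │ │ └─┐ ├───┘ ╵ │
│     │ │ │ │↑│ │   │ │       │
│ ╶─┬─┘ │ ╵ │ └─┴─┐ │ │ ┌─────┤
│   │   │   │↑ ← ↰│ │ │ │     │
├─┐ │ ┌─┴───┴───╴ │ │ ╵ │ ┌─┐ │
│A│ │ │↱ → → → → ↑│ │   │ │ │ │
│ │ ╵ │ ┌─────┬───┘ │ ╶─┘ │ ╵ │
│↓│   │↑│     │     │     │   │
│ ├───┤ │ ╷ ╷ └───┐ └─────┴───┤
│↓│↱ ↓│↑│ │ │     │           │
│ ╵ ╷ ╵ └─┘ ├───╴ └─────────╴ │
│↳ ↑│↳ ↑    │                 │
└───┴───────┴─────────────────┘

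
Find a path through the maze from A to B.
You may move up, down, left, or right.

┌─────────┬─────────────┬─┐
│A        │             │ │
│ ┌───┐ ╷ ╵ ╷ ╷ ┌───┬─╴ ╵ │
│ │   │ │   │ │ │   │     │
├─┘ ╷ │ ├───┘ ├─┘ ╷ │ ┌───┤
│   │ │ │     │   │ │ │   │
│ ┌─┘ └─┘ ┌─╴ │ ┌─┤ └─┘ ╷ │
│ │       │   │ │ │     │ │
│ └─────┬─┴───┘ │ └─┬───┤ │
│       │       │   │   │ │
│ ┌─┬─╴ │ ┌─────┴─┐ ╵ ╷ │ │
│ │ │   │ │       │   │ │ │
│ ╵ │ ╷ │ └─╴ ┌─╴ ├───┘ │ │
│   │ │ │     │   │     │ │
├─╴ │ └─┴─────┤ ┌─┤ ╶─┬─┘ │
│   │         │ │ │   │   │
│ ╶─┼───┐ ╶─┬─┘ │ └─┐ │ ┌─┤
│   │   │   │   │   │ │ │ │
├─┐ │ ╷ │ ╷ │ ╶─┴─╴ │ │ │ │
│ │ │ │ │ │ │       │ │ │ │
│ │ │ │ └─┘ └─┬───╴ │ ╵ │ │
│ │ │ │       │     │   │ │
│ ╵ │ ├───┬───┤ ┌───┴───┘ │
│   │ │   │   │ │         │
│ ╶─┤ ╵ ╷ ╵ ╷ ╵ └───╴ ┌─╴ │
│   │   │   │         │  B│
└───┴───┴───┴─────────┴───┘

Finding the shortest path through the maze:
Path length: 60 steps
Directions: right → right → right → right → down → right → up → right → down → down → left → left → down → left → left → up → up → left → down → left → down → down → right → right → right → down → left → down → down → right → right → down → right → down → down → left → left → up → up → left → down → down → down → down → right → up → right → down → right → up → right → down → right → right → right → right → up → right → right → down

Solution:

┌─────────┬─────────────┬─┐
│A → → → ↓│↱ ↓          │ │
│ ┌───┐ ╷ ╵ ╷ ╷ ┌───┬─╴ ╵ │
│ │↓ ↰│ │↳ ↑│↓│ │   │     │
├─┘ ╷ │ ├───┘ ├─┘ ╷ │ ┌───┤
│↓ ↲│↑│ │↓ ← ↲│   │ │ │   │
│ ┌─┘ └─┘ ┌─╴ │ ┌─┤ └─┘ ╷ │
│↓│  ↑ ← ↲│   │ │ │     │ │
│ └─────┬─┴───┘ │ └─┬───┤ │
│↳ → → ↓│       │   │   │ │
│ ┌─┬─╴ │ ┌─────┴─┐ ╵ ╷ │ │
│ │ │↓ ↲│ │       │   │ │ │
│ ╵ │ ╷ │ └─╴ ┌─╴ ├───┘ │ │
│   │↓│ │     │   │     │ │
├─╴ │ └─┴─────┤ ┌─┤ ╶─┬─┘ │
│   │↳ → ↓    │ │ │   │   │
│ ╶─┼───┐ ╶─┬─┘ │ └─┐ │ ┌─┤
│   │↓ ↰│↳ ↓│   │   │ │ │ │
├─┐ │ ╷ │ ╷ │ ╶─┴─╴ │ │ │ │
│ │ │↓│↑│ │↓│       │ │ │ │
│ │ │ │ └─┘ └─┬───╴ │ ╵ │ │
│ │ │↓│↑ ← ↲  │     │   │ │
│ ╵ │ ├───┬───┤ ┌───┴───┘ │
│   │↓│↱ ↓│↱ ↓│ │    ↱ → ↓│
│ ╶─┤ ╵ ╷ ╵ ╷ ╵ └───╴ ┌─╴ │
│   │↳ ↑│↳ ↑│↳ → → → ↑│  B│
└───┴───┴───┴─────────┴───┘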